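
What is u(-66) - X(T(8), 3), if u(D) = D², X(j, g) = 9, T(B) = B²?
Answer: 4347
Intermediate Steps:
u(-66) - X(T(8), 3) = (-66)² - 1*9 = 4356 - 9 = 4347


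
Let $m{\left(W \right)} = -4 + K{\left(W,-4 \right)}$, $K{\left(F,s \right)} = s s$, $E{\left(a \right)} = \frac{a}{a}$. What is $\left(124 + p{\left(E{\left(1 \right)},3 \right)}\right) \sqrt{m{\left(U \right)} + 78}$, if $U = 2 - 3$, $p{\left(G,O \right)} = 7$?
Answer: $393 \sqrt{10} \approx 1242.8$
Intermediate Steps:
$E{\left(a \right)} = 1$
$U = -1$ ($U = 2 - 3 = -1$)
$K{\left(F,s \right)} = s^{2}$
$m{\left(W \right)} = 12$ ($m{\left(W \right)} = -4 + \left(-4\right)^{2} = -4 + 16 = 12$)
$\left(124 + p{\left(E{\left(1 \right)},3 \right)}\right) \sqrt{m{\left(U \right)} + 78} = \left(124 + 7\right) \sqrt{12 + 78} = 131 \sqrt{90} = 131 \cdot 3 \sqrt{10} = 393 \sqrt{10}$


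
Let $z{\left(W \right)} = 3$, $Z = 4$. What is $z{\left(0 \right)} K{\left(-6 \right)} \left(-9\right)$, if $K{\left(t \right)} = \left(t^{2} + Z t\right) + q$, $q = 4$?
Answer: $-432$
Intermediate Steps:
$K{\left(t \right)} = 4 + t^{2} + 4 t$ ($K{\left(t \right)} = \left(t^{2} + 4 t\right) + 4 = 4 + t^{2} + 4 t$)
$z{\left(0 \right)} K{\left(-6 \right)} \left(-9\right) = 3 \left(4 + \left(-6\right)^{2} + 4 \left(-6\right)\right) \left(-9\right) = 3 \left(4 + 36 - 24\right) \left(-9\right) = 3 \cdot 16 \left(-9\right) = 48 \left(-9\right) = -432$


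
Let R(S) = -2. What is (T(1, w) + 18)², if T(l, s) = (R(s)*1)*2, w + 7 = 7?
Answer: 196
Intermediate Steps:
w = 0 (w = -7 + 7 = 0)
T(l, s) = -4 (T(l, s) = -2*1*2 = -2*2 = -4)
(T(1, w) + 18)² = (-4 + 18)² = 14² = 196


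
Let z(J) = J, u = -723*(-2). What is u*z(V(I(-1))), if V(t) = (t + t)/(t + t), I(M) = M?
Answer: 1446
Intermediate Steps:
u = 1446
V(t) = 1 (V(t) = (2*t)/((2*t)) = (2*t)*(1/(2*t)) = 1)
u*z(V(I(-1))) = 1446*1 = 1446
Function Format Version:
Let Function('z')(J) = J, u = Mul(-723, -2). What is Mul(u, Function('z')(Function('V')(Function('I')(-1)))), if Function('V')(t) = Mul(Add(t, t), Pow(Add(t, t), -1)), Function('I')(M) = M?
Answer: 1446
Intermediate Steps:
u = 1446
Function('V')(t) = 1 (Function('V')(t) = Mul(Mul(2, t), Pow(Mul(2, t), -1)) = Mul(Mul(2, t), Mul(Rational(1, 2), Pow(t, -1))) = 1)
Mul(u, Function('z')(Function('V')(Function('I')(-1)))) = Mul(1446, 1) = 1446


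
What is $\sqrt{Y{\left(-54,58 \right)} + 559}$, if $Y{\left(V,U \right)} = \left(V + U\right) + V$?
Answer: $\sqrt{509} \approx 22.561$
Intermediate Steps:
$Y{\left(V,U \right)} = U + 2 V$ ($Y{\left(V,U \right)} = \left(U + V\right) + V = U + 2 V$)
$\sqrt{Y{\left(-54,58 \right)} + 559} = \sqrt{\left(58 + 2 \left(-54\right)\right) + 559} = \sqrt{\left(58 - 108\right) + 559} = \sqrt{-50 + 559} = \sqrt{509}$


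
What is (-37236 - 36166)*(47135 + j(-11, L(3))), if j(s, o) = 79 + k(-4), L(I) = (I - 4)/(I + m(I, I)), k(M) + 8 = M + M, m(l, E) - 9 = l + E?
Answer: -3464427596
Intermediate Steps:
m(l, E) = 9 + E + l (m(l, E) = 9 + (l + E) = 9 + (E + l) = 9 + E + l)
k(M) = -8 + 2*M (k(M) = -8 + (M + M) = -8 + 2*M)
L(I) = (-4 + I)/(9 + 3*I) (L(I) = (I - 4)/(I + (9 + I + I)) = (-4 + I)/(I + (9 + 2*I)) = (-4 + I)/(9 + 3*I))
j(s, o) = 63 (j(s, o) = 79 + (-8 + 2*(-4)) = 79 + (-8 - 8) = 79 - 16 = 63)
(-37236 - 36166)*(47135 + j(-11, L(3))) = (-37236 - 36166)*(47135 + 63) = -73402*47198 = -3464427596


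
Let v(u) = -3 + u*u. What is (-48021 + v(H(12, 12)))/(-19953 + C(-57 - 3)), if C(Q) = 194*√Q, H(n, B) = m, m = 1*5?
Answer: 319241349/133460123 + 18623612*I*√15/400380369 ≈ 2.392 + 0.18015*I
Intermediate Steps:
m = 5
H(n, B) = 5
v(u) = -3 + u²
(-48021 + v(H(12, 12)))/(-19953 + C(-57 - 3)) = (-48021 + (-3 + 5²))/(-19953 + 194*√(-57 - 3)) = (-48021 + (-3 + 25))/(-19953 + 194*√(-60)) = (-48021 + 22)/(-19953 + 194*(2*I*√15)) = -47999/(-19953 + 388*I*√15)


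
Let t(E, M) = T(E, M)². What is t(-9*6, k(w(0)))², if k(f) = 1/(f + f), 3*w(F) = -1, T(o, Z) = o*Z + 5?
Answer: 54700816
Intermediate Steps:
T(o, Z) = 5 + Z*o (T(o, Z) = Z*o + 5 = 5 + Z*o)
w(F) = -⅓ (w(F) = (⅓)*(-1) = -⅓)
k(f) = 1/(2*f)
t(E, M) = (5 + E*M)² (t(E, M) = (5 + M*E)² = (5 + E*M)²)
t(-9*6, k(w(0)))² = ((5 + (-9*6)*(1/(2*(-⅓))))²)² = ((5 - 27*(-3))²)² = ((5 - 54*(-3/2))²)² = ((5 + 81)²)² = (86²)² = 7396² = 54700816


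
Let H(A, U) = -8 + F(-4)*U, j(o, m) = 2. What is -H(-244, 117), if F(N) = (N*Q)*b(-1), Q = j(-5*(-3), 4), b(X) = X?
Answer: -928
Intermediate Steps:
Q = 2
F(N) = -2*N (F(N) = (N*2)*(-1) = (2*N)*(-1) = -2*N)
H(A, U) = -8 + 8*U (H(A, U) = -8 + (-2*(-4))*U = -8 + 8*U)
-H(-244, 117) = -(-8 + 8*117) = -(-8 + 936) = -1*928 = -928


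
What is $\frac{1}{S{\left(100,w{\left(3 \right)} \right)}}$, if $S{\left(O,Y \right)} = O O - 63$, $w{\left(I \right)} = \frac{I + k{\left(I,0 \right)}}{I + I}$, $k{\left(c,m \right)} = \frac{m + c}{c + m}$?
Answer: $\frac{1}{9937} \approx 0.00010063$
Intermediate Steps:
$k{\left(c,m \right)} = 1$ ($k{\left(c,m \right)} = \frac{c + m}{c + m} = 1$)
$w{\left(I \right)} = \frac{1 + I}{2 I}$ ($w{\left(I \right)} = \frac{I + 1}{I + I} = \frac{1 + I}{2 I}$)
$S{\left(O,Y \right)} = -63 + O^{2}$ ($S{\left(O,Y \right)} = O^{2} - 63 = -63 + O^{2}$)
$\frac{1}{S{\left(100,w{\left(3 \right)} \right)}} = \frac{1}{-63 + 100^{2}} = \frac{1}{-63 + 10000} = \frac{1}{9937}$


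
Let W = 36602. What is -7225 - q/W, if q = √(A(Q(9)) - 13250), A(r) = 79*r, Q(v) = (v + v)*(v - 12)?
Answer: -7225 - I*√4379/18301 ≈ -7225.0 - 0.0036159*I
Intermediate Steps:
Q(v) = 2*v*(-12 + v) (Q(v) = (2*v)*(-12 + v) = 2*v*(-12 + v))
q = 2*I*√4379 (q = √(79*(2*9*(-12 + 9)) - 13250) = √(79*(2*9*(-3)) - 13250) = √(79*(-54) - 13250) = √(-4266 - 13250) = √(-17516) = 2*I*√4379 ≈ 132.35*I)
-7225 - q/W = -7225 - 2*I*√4379/36602 = -7225 - I*√4379/18301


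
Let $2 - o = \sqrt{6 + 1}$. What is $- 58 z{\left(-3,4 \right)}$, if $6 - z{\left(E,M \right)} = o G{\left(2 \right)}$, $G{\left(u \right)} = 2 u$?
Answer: $116 - 232 \sqrt{7} \approx -497.81$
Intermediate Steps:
$o = 2 - \sqrt{7}$ ($o = 2 - \sqrt{6 + 1} = 2 - \sqrt{7} \approx -0.64575$)
$z{\left(E,M \right)} = -2 + 4 \sqrt{7}$ ($z{\left(E,M \right)} = 6 - \left(2 - \sqrt{7}\right) 2 \cdot 2 = 6 - \left(2 - \sqrt{7}\right) 4 = 6 - \left(8 - 4 \sqrt{7}\right) = -2 + 4 \sqrt{7}$)
$- 58 z{\left(-3,4 \right)} = - 58 \left(-2 + 4 \sqrt{7}\right) = 116 - 232 \sqrt{7}$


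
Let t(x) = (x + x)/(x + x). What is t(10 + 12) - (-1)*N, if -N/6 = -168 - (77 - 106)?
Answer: 835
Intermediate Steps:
t(x) = 1 (t(x) = (2*x)/((2*x)) = (2*x)*(1/(2*x)) = 1)
N = 834 (N = -6*(-168 - (77 - 106)) = -6*(-168 - 1*(-29)) = -6*(-168 + 29) = -6*(-139) = 834)
t(10 + 12) - (-1)*N = 1 - (-1)*834 = 1 - 1*(-834) = 1 + 834 = 835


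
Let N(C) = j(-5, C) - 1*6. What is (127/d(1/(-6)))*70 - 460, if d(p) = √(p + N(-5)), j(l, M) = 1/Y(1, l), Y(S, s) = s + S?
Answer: -460 - 2540*I*√231/11 ≈ -460.0 - 3509.5*I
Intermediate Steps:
Y(S, s) = S + s
j(l, M) = 1/(1 + l)
N(C) = -25/4 (N(C) = 1/(1 - 5) - 1*6 = 1/(-4) - 6 = -¼ - 6 = -25/4)
d(p) = √(-25/4 + p) (d(p) = √(p - 25/4) = √(-25/4 + p))
(127/d(1/(-6)))*70 - 460 = (127/((√(-25 + 4/(-6))/2)))*70 - 460 = (127/((√(-25 + 4*(-⅙))/2)))*70 - 460 = (127/((√(-25 - ⅔)/2)))*70 - 460 = (127/((√(-77/3)/2)))*70 - 460 = (127/(((I*√231/3)/2)))*70 - 460 = (127/((I*√231/6)))*70 - 460 = (127*(-2*I*√231/77))*70 - 460 = -254*I*√231/77*70 - 460 = -2540*I*√231/11 - 460 = -460 - 2540*I*√231/11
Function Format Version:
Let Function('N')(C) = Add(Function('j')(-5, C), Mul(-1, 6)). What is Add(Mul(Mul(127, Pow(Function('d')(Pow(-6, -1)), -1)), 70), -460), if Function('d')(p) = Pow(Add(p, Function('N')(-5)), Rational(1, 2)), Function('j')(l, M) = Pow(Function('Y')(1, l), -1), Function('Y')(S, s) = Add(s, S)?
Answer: Add(-460, Mul(Rational(-2540, 11), I, Pow(231, Rational(1, 2)))) ≈ Add(-460.00, Mul(-3509.5, I))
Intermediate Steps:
Function('Y')(S, s) = Add(S, s)
Function('j')(l, M) = Pow(Add(1, l), -1)
Function('N')(C) = Rational(-25, 4) (Function('N')(C) = Add(Pow(Add(1, -5), -1), Mul(-1, 6)) = Add(Pow(-4, -1), -6) = Add(Rational(-1, 4), -6) = Rational(-25, 4))
Function('d')(p) = Pow(Add(Rational(-25, 4), p), Rational(1, 2)) (Function('d')(p) = Pow(Add(p, Rational(-25, 4)), Rational(1, 2)) = Pow(Add(Rational(-25, 4), p), Rational(1, 2)))
Add(Mul(Mul(127, Pow(Function('d')(Pow(-6, -1)), -1)), 70), -460) = Add(Mul(Mul(127, Pow(Mul(Rational(1, 2), Pow(Add(-25, Mul(4, Pow(-6, -1))), Rational(1, 2))), -1)), 70), -460) = Add(Mul(Mul(127, Pow(Mul(Rational(1, 2), Pow(Add(-25, Mul(4, Rational(-1, 6))), Rational(1, 2))), -1)), 70), -460) = Add(Mul(Mul(127, Pow(Mul(Rational(1, 2), Pow(Add(-25, Rational(-2, 3)), Rational(1, 2))), -1)), 70), -460) = Add(Mul(Mul(127, Pow(Mul(Rational(1, 2), Pow(Rational(-77, 3), Rational(1, 2))), -1)), 70), -460) = Add(Mul(Mul(127, Pow(Mul(Rational(1, 2), Mul(Rational(1, 3), I, Pow(231, Rational(1, 2)))), -1)), 70), -460) = Add(Mul(Mul(127, Pow(Mul(Rational(1, 6), I, Pow(231, Rational(1, 2))), -1)), 70), -460) = Add(Mul(Mul(127, Mul(Rational(-2, 77), I, Pow(231, Rational(1, 2)))), 70), -460) = Add(Mul(Mul(Rational(-254, 77), I, Pow(231, Rational(1, 2))), 70), -460) = Add(Mul(Rational(-2540, 11), I, Pow(231, Rational(1, 2))), -460) = Add(-460, Mul(Rational(-2540, 11), I, Pow(231, Rational(1, 2))))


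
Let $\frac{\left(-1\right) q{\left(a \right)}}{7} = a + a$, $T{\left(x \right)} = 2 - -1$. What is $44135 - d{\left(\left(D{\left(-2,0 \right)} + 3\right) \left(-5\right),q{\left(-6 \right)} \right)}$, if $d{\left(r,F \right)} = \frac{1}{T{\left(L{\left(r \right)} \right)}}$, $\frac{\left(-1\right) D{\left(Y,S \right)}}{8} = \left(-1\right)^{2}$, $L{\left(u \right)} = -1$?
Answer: $\frac{132404}{3} \approx 44135.0$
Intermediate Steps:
$D{\left(Y,S \right)} = -8$ ($D{\left(Y,S \right)} = - 8 \left(-1\right)^{2} = \left(-8\right) 1 = -8$)
$T{\left(x \right)} = 3$ ($T{\left(x \right)} = 2 + 1 = 3$)
$q{\left(a \right)} = - 14 a$ ($q{\left(a \right)} = - 7 \left(a + a\right) = - 7 \cdot 2 a = - 14 a$)
$d{\left(r,F \right)} = \frac{1}{3}$
$44135 - d{\left(\left(D{\left(-2,0 \right)} + 3\right) \left(-5\right),q{\left(-6 \right)} \right)} = 44135 - \frac{1}{3} = \frac{132404}{3}$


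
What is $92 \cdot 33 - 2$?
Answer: $3034$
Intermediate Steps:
$92 \cdot 33 - 2 = 3036 - 2 = 3034$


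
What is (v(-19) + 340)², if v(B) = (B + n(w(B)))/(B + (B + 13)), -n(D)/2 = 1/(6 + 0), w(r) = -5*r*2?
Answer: 653211364/5625 ≈ 1.1613e+5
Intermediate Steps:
w(r) = -10*r
n(D) = -⅓ (n(D) = -2/(6 + 0) = -2/6 = -2*⅙ = -⅓)
v(B) = (-⅓ + B)/(13 + 2*B) (v(B) = (B - ⅓)/(B + (B + 13)) = (-⅓ + B)/(B + (13 + B)) = (-⅓ + B)/(13 + 2*B))
(v(-19) + 340)² = ((-1 + 3*(-19))/(3*(13 + 2*(-19))) + 340)² = ((-1 - 57)/(3*(13 - 38)) + 340)² = ((⅓)*(-58)/(-25) + 340)² = ((⅓)*(-1/25)*(-58) + 340)² = (58/75 + 340)² = (25558/75)² = 653211364/5625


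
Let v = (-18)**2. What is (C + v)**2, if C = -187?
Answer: 18769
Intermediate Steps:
v = 324
(C + v)**2 = (-187 + 324)**2 = 137**2 = 18769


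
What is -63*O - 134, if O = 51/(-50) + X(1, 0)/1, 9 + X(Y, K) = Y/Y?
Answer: 21713/50 ≈ 434.26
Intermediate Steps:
X(Y, K) = -8 (X(Y, K) = -9 + Y/Y = -9 + 1 = -8)
O = -451/50 (O = 51/(-50) - 8/1 = 51*(-1/50) - 8*1 = -51/50 - 8 = -451/50 ≈ -9.0200)
-63*O - 134 = -63*(-451/50) - 134 = 28413/50 - 134 = 21713/50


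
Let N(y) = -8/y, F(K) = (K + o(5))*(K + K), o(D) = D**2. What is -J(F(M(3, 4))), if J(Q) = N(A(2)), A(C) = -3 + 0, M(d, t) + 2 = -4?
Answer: -8/3 ≈ -2.6667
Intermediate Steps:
M(d, t) = -6 (M(d, t) = -2 - 4 = -6)
A(C) = -3
F(K) = 2*K*(25 + K) (F(K) = (K + 5**2)*(K + K) = (K + 25)*(2*K) = (25 + K)*(2*K) = 2*K*(25 + K))
J(Q) = 8/3 (J(Q) = -8/(-3) = -8*(-1/3) = 8/3)
-J(F(M(3, 4))) = -1*8/3 = -8/3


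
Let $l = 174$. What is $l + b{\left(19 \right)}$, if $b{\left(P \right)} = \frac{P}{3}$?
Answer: $\frac{541}{3} \approx 180.33$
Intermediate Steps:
$b{\left(P \right)} = \frac{P}{3}$ ($b{\left(P \right)} = P \frac{1}{3} = \frac{P}{3}$)
$l + b{\left(19 \right)} = 174 + \frac{1}{3} \cdot 19 = 174 + \frac{19}{3} = \frac{541}{3}$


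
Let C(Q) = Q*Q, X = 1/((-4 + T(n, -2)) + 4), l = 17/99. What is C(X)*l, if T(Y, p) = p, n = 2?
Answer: 17/396 ≈ 0.042929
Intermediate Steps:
l = 17/99 (l = 17*(1/99) = 17/99 ≈ 0.17172)
X = -½ (X = 1/((-4 - 2) + 4) = 1/(-6 + 4) = 1/(-2) = -½ ≈ -0.50000)
C(Q) = Q²
C(X)*l = (-½)²*(17/99) = (¼)*(17/99) = 17/396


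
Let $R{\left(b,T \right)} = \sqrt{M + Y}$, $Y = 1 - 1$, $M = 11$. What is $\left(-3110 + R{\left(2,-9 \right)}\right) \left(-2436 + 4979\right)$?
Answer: $-7908730 + 2543 \sqrt{11} \approx -7.9003 \cdot 10^{6}$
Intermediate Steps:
$Y = 0$
$R{\left(b,T \right)} = \sqrt{11}$ ($R{\left(b,T \right)} = \sqrt{11 + 0} = \sqrt{11}$)
$\left(-3110 + R{\left(2,-9 \right)}\right) \left(-2436 + 4979\right) = \left(-3110 + \sqrt{11}\right) \left(-2436 + 4979\right) = \left(-3110 + \sqrt{11}\right) 2543 = -7908730 + 2543 \sqrt{11}$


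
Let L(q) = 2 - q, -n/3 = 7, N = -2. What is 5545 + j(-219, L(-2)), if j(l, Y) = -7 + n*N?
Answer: 5580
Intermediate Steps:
n = -21 (n = -3*7 = -21)
j(l, Y) = 35 (j(l, Y) = -7 - 21*(-2) = -7 + 42 = 35)
5545 + j(-219, L(-2)) = 5545 + 35 = 5580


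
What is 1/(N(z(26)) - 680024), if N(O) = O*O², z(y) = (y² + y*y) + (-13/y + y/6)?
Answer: 216/538212975191 ≈ 4.0133e-10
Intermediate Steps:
z(y) = -13/y + 2*y² + y/6 (z(y) = (y² + y²) + (-13/y + y*(⅙)) = 2*y² + (-13/y + y/6) = -13/y + 2*y² + y/6)
N(O) = O³
1/(N(z(26)) - 680024) = 1/((-13/26 + 2*26² + (⅙)*26)³ - 680024) = 1/((-13*1/26 + 2*676 + 13/3)³ - 680024) = 1/((-½ + 1352 + 13/3)³ - 680024) = 1/((8135/6)³ - 680024) = 1/(538359860375/216 - 680024) = 1/(538212975191/216) = 216/538212975191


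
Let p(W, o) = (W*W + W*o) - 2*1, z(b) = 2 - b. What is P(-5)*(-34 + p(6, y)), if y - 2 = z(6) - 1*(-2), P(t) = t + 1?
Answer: 0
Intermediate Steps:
P(t) = 1 + t
y = 0 (y = 2 + ((2 - 1*6) - 1*(-2)) = 2 + ((2 - 6) + 2) = 2 + (-4 + 2) = 2 - 2 = 0)
p(W, o) = -2 + W**2 + W*o (p(W, o) = (W**2 + W*o) - 2 = -2 + W**2 + W*o)
P(-5)*(-34 + p(6, y)) = (1 - 5)*(-34 + (-2 + 6**2 + 6*0)) = -4*(-34 + (-2 + 36 + 0)) = -4*(-34 + 34) = -4*0 = 0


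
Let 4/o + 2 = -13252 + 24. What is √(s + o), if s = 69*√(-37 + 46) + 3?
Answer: 2*√5209305/315 ≈ 14.491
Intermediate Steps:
s = 210 (s = 69*√9 + 3 = 69*3 + 3 = 207 + 3 = 210)
o = -2/6615 (o = 4/(-2 + (-13252 + 24)) = 4/(-2 - 13228) = 4/(-13230) = 4*(-1/13230) = -2/6615 ≈ -0.00030234)
√(s + o) = √(210 - 2/6615) = √(1389148/6615) = 2*√5209305/315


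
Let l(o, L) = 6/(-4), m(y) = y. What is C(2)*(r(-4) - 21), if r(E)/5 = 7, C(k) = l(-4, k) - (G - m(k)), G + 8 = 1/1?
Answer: 105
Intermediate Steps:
G = -7 (G = -8 + 1/1 = -8 + 1 = -7)
l(o, L) = -3/2 (l(o, L) = 6*(-¼) = -3/2)
C(k) = 11/2 + k (C(k) = -3/2 - (-7 - k) = -3/2 + (7 + k) = 11/2 + k)
r(E) = 35 (r(E) = 5*7 = 35)
C(2)*(r(-4) - 21) = (11/2 + 2)*(35 - 21) = (15/2)*14 = 105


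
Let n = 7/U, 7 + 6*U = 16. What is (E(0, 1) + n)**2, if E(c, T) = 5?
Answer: 841/9 ≈ 93.444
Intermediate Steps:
U = 3/2 (U = -7/6 + (1/6)*16 = -7/6 + 8/3 = 3/2 ≈ 1.5000)
n = 14/3 (n = 7/(3/2) = 7*(2/3) = 14/3 ≈ 4.6667)
(E(0, 1) + n)**2 = (5 + 14/3)**2 = (29/3)**2 = 841/9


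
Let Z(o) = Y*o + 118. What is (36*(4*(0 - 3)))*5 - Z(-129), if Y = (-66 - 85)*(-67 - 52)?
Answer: 2315723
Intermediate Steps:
Y = 17969 (Y = -151*(-119) = 17969)
Z(o) = 118 + 17969*o (Z(o) = 17969*o + 118 = 118 + 17969*o)
(36*(4*(0 - 3)))*5 - Z(-129) = (36*(4*(0 - 3)))*5 - (118 + 17969*(-129)) = (36*(4*(-3)))*5 - (118 - 2318001) = (36*(-12))*5 - 1*(-2317883) = -432*5 + 2317883 = -2160 + 2317883 = 2315723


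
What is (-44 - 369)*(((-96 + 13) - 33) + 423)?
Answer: -126791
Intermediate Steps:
(-44 - 369)*(((-96 + 13) - 33) + 423) = -413*((-83 - 33) + 423) = -413*(-116 + 423) = -413*307 = -126791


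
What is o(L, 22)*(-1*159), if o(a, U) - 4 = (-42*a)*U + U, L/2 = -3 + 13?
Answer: 2934186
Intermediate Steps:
L = 20 (L = 2*(-3 + 13) = 2*10 = 20)
o(a, U) = 4 + U - 42*U*a (o(a, U) = 4 + ((-42*a)*U + U) = 4 + (-42*U*a + U) = 4 + (U - 42*U*a) = 4 + U - 42*U*a)
o(L, 22)*(-1*159) = (4 + 22 - 42*22*20)*(-1*159) = (4 + 22 - 18480)*(-159) = -18454*(-159) = 2934186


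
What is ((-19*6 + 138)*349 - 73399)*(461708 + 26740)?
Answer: -31760354304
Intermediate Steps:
((-19*6 + 138)*349 - 73399)*(461708 + 26740) = ((-114 + 138)*349 - 73399)*488448 = (24*349 - 73399)*488448 = (8376 - 73399)*488448 = -65023*488448 = -31760354304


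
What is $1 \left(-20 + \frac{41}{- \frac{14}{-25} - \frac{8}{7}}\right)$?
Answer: $- \frac{9215}{102} \approx -90.343$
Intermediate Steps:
$1 \left(-20 + \frac{41}{- \frac{14}{-25} - \frac{8}{7}}\right) = 1 \left(-20 + \frac{41}{\left(-14\right) \left(- \frac{1}{25}\right) - \frac{8}{7}}\right) = 1 \left(-20 + \frac{41}{\frac{14}{25} - \frac{8}{7}}\right) = 1 \left(-20 + \frac{41}{- \frac{102}{175}}\right) = 1 \left(-20 + 41 \left(- \frac{175}{102}\right)\right) = 1 \left(-20 - \frac{7175}{102}\right) = 1 \left(- \frac{9215}{102}\right) = - \frac{9215}{102}$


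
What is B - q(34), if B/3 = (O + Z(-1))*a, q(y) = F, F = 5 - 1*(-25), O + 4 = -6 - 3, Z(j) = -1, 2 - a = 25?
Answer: 936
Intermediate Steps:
a = -23 (a = 2 - 1*25 = 2 - 25 = -23)
O = -13 (O = -4 + (-6 - 3) = -4 - 9 = -13)
F = 30 (F = 5 + 25 = 30)
q(y) = 30
B = 966 (B = 3*((-13 - 1)*(-23)) = 3*(-14*(-23)) = 3*322 = 966)
B - q(34) = 966 - 1*30 = 966 - 30 = 936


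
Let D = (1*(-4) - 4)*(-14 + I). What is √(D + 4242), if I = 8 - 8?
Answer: √4354 ≈ 65.985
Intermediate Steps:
I = 0
D = 112 (D = (1*(-4) - 4)*(-14 + 0) = (-4 - 4)*(-14) = -8*(-14) = 112)
√(D + 4242) = √(112 + 4242) = √4354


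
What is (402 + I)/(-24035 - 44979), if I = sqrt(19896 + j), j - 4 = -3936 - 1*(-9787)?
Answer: -201/34507 - sqrt(25751)/69014 ≈ -0.0081501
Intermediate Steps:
j = 5855 (j = 4 + (-3936 - 1*(-9787)) = 4 + (-3936 + 9787) = 4 + 5851 = 5855)
I = sqrt(25751) (I = sqrt(19896 + 5855) = sqrt(25751) ≈ 160.47)
(402 + I)/(-24035 - 44979) = (402 + sqrt(25751))/(-24035 - 44979) = (402 + sqrt(25751))/(-69014) = (402 + sqrt(25751))*(-1/69014) = -201/34507 - sqrt(25751)/69014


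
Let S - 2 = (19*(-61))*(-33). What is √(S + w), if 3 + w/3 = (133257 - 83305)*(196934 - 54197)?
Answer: 8*√334219283 ≈ 1.4625e+5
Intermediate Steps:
S = 38249 (S = 2 + (19*(-61))*(-33) = 2 - 1159*(-33) = 2 + 38247 = 38249)
w = 21389995863 (w = -9 + 3*((133257 - 83305)*(196934 - 54197)) = -9 + 3*(49952*142737) = -9 + 3*7129998624 = -9 + 21389995872 = 21389995863)
√(S + w) = √(38249 + 21389995863) = √21390034112 = 8*√334219283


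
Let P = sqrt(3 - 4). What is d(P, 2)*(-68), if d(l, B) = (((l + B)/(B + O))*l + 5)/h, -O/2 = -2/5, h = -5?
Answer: 442/7 + 68*I/7 ≈ 63.143 + 9.7143*I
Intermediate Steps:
O = 4/5 (O = -(-4)/5 = -2*(-2/5) = 4/5 ≈ 0.80000)
P = I (P = sqrt(-1) = I ≈ 1.0*I)
d(l, B) = -1 - l*(B + l)/(5*(4/5 + B)) (d(l, B) = (((l + B)/(B + 4/5))*l + 5)/(-5) = (((B + l)/(4/5 + B))*l + 5)*(-1/5) = (l*(B + l)/(4/5 + B) + 5)*(-1/5) = (5 + l*(B + l)/(4/5 + B))*(-1/5) = -1 - l*(B + l)/(5*(4/5 + B)))
d(P, 2)*(-68) = ((-4 - I**2 - 5*2 - 1*2*I)/(4 + 5*2))*(-68) = ((-4 - 1*(-1) - 10 - 2*I)/(4 + 10))*(-68) = ((-4 + 1 - 10 - 2*I)/14)*(-68) = ((-13 - 2*I)/14)*(-68) = (-13/14 - I/7)*(-68) = 442/7 + 68*I/7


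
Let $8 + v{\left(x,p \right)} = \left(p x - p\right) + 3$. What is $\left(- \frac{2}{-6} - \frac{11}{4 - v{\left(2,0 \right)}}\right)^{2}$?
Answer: $\frac{64}{81} \approx 0.79012$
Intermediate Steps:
$v{\left(x,p \right)} = -5 - p + p x$ ($v{\left(x,p \right)} = -8 + \left(\left(p x - p\right) + 3\right) = -8 + \left(\left(- p + p x\right) + 3\right) = -8 + \left(3 - p + p x\right) = -5 - p + p x$)
$\left(- \frac{2}{-6} - \frac{11}{4 - v{\left(2,0 \right)}}\right)^{2} = \left(- \frac{2}{-6} - \frac{11}{4 - \left(-5 - 0 + 0 \cdot 2\right)}\right)^{2} = \left(\left(-2\right) \left(- \frac{1}{6}\right) - \frac{11}{4 - \left(-5 + 0 + 0\right)}\right)^{2} = \left(\frac{1}{3} - \frac{11}{4 - -5}\right)^{2} = \left(\frac{1}{3} - \frac{11}{4 + 5}\right)^{2} = \left(\frac{1}{3} - \frac{11}{9}\right)^{2} = \left(- \frac{8}{9}\right)^{2} = \frac{64}{81}$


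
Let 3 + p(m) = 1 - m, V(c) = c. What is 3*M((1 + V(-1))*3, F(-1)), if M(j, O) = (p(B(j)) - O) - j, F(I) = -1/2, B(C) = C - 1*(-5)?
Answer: -39/2 ≈ -19.500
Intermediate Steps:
B(C) = 5 + C (B(C) = C + 5 = 5 + C)
p(m) = -2 - m (p(m) = -3 + (1 - m) = -2 - m)
F(I) = -½ (F(I) = -1*½ = -½)
M(j, O) = -7 - O - 2*j (M(j, O) = ((-2 - (5 + j)) - O) - j = ((-2 + (-5 - j)) - O) - j = ((-7 - j) - O) - j = (-7 - O - j) - j = -7 - O - 2*j)
3*M((1 + V(-1))*3, F(-1)) = 3*(-7 - 1*(-½) - 2*(1 - 1)*3) = 3*(-7 + ½ - 0*3) = 3*(-7 + ½ - 2*0) = 3*(-7 + ½ + 0) = 3*(-13/2) = -39/2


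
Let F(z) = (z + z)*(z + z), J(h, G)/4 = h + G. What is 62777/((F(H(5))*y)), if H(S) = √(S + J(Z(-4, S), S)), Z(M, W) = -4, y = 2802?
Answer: 62777/100872 ≈ 0.62234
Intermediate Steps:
J(h, G) = 4*G + 4*h (J(h, G) = 4*(h + G) = 4*(G + h) = 4*G + 4*h)
H(S) = √(-16 + 5*S) (H(S) = √(S + (4*S + 4*(-4))) = √(S + (4*S - 16)) = √(S + (-16 + 4*S)) = √(-16 + 5*S))
F(z) = 4*z² (F(z) = (2*z)*(2*z) = 4*z²)
62777/((F(H(5))*y)) = 62777/(((4*(√(-16 + 5*5))²)*2802)) = 62777/(((4*(√(-16 + 25))²)*2802)) = 62777/(((4*(√9)²)*2802)) = 62777/(((4*3²)*2802)) = 62777/(((4*9)*2802)) = 62777/((36*2802)) = 62777/100872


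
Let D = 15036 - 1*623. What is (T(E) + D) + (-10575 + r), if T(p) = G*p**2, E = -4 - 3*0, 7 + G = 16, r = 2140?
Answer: 6122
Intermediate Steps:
G = 9 (G = -7 + 16 = 9)
E = -4 (E = -4 + 0 = -4)
T(p) = 9*p**2
D = 14413 (D = 15036 - 623 = 14413)
(T(E) + D) + (-10575 + r) = (9*(-4)**2 + 14413) + (-10575 + 2140) = (9*16 + 14413) - 8435 = (144 + 14413) - 8435 = 14557 - 8435 = 6122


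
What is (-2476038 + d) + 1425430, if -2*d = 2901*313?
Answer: -3009229/2 ≈ -1.5046e+6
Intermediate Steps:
d = -908013/2 (d = -2901*313/2 = -1/2*908013 = -908013/2 ≈ -4.5401e+5)
(-2476038 + d) + 1425430 = (-2476038 - 908013/2) + 1425430 = -5860089/2 + 1425430 = -3009229/2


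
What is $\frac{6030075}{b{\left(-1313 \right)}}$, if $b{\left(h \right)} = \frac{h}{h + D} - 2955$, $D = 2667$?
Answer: $- \frac{8164721550}{4002383} \approx -2040.0$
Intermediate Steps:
$b{\left(h \right)} = -2955 + \frac{h}{2667 + h}$ ($b{\left(h \right)} = \frac{h}{h + 2667} - 2955 = \frac{h}{2667 + h} - 2955 = -2955 + \frac{h}{2667 + h}$)
$\frac{6030075}{b{\left(-1313 \right)}} = \frac{6030075}{7 \frac{1}{2667 - 1313} \left(-1125855 - -554086\right)} = \frac{6030075}{7 \cdot \frac{1}{1354} \left(-1125855 + 554086\right)} = \frac{6030075}{7 \cdot \frac{1}{1354} \left(-571769\right)} = \frac{6030075}{- \frac{4002383}{1354}} = 6030075 \left(- \frac{1354}{4002383}\right) = - \frac{8164721550}{4002383}$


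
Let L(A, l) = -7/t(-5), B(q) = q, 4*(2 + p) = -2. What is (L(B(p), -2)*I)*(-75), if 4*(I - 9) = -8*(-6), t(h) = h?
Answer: -2205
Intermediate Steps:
p = -5/2 (p = -2 + (1/4)*(-2) = -2 - 1/2 = -5/2 ≈ -2.5000)
L(A, l) = 7/5 (L(A, l) = -7/(-5) = -7*(-1/5) = 7/5)
I = 21 (I = 9 + (-8*(-6))/4 = 9 + (1/4)*48 = 9 + 12 = 21)
(L(B(p), -2)*I)*(-75) = ((7/5)*21)*(-75) = (147/5)*(-75) = -2205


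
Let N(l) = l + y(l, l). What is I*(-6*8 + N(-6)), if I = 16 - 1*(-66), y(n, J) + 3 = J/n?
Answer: -4592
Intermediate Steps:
y(n, J) = -3 + J/n
N(l) = -2 + l (N(l) = l + (-3 + l/l) = l + (-3 + 1) = l - 2 = -2 + l)
I = 82 (I = 16 + 66 = 82)
I*(-6*8 + N(-6)) = 82*(-6*8 + (-2 - 6)) = 82*(-48 - 8) = 82*(-56) = -4592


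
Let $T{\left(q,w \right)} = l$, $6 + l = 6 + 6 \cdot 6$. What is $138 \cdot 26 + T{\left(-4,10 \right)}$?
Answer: $3624$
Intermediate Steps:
$l = 36$ ($l = -6 + \left(6 + 6 \cdot 6\right) = -6 + \left(6 + 36\right) = -6 + 42 = 36$)
$T{\left(q,w \right)} = 36$
$138 \cdot 26 + T{\left(-4,10 \right)} = 138 \cdot 26 + 36 = 3588 + 36 = 3624$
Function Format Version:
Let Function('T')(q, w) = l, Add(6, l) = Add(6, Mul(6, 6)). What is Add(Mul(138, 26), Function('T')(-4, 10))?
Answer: 3624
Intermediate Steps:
l = 36 (l = Add(-6, Add(6, Mul(6, 6))) = Add(-6, Add(6, 36)) = Add(-6, 42) = 36)
Function('T')(q, w) = 36
Add(Mul(138, 26), Function('T')(-4, 10)) = Add(Mul(138, 26), 36) = Add(3588, 36) = 3624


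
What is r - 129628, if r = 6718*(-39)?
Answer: -391630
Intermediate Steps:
r = -262002
r - 129628 = -262002 - 129628 = -391630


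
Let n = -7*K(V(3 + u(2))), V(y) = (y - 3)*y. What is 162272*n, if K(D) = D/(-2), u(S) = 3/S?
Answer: 3833676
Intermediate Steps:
V(y) = y*(-3 + y) (V(y) = (-3 + y)*y = y*(-3 + y))
K(D) = -D/2 (K(D) = D*(-1/2) = -D/2)
n = 189/8 (n = -(-7)*(3 + 3/2)*(-3 + (3 + 3/2))/2 = -(-7)*9*(-3 + 9/2)/2/2 = -(-7)*(9/2)*(3/2)/2 = -(-7)*27/(2*4) = -7*(-27/8) = 189/8 ≈ 23.625)
162272*n = 162272*(189/8) = 3833676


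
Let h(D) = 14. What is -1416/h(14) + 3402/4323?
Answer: -1012290/10087 ≈ -100.36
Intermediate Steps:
-1416/h(14) + 3402/4323 = -1416/14 + 3402/4323 = -1416*1/14 + 3402*(1/4323) = -708/7 + 1134/1441 = -1012290/10087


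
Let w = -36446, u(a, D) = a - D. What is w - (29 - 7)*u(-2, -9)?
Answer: -36600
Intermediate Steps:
w - (29 - 7)*u(-2, -9) = -36446 - (29 - 7)*(-2 - 1*(-9)) = -36446 - 22*(-2 + 9) = -36446 - 22*7 = -36446 - 1*154 = -36446 - 154 = -36600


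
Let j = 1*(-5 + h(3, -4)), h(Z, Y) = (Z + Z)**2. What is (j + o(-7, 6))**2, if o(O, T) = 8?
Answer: 1521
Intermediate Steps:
h(Z, Y) = 4*Z**2 (h(Z, Y) = (2*Z)**2 = 4*Z**2)
j = 31 (j = 1*(-5 + 4*3**2) = 1*(-5 + 4*9) = 1*(-5 + 36) = 1*31 = 31)
(j + o(-7, 6))**2 = (31 + 8)**2 = 39**2 = 1521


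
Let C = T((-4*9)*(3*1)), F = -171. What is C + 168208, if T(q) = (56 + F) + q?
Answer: 167985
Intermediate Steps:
T(q) = -115 + q (T(q) = (56 - 171) + q = -115 + q)
C = -223 (C = -115 + (-4*9)*(3*1) = -115 - 36*3 = -115 - 108 = -223)
C + 168208 = -223 + 168208 = 167985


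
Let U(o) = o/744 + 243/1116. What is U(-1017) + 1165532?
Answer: 289051651/248 ≈ 1.1655e+6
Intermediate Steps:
U(o) = 27/124 + o/744 (U(o) = o*(1/744) + 243*(1/1116) = o/744 + 27/124 = 27/124 + o/744)
U(-1017) + 1165532 = (27/124 + (1/744)*(-1017)) + 1165532 = (27/124 - 339/248) + 1165532 = -285/248 + 1165532 = 289051651/248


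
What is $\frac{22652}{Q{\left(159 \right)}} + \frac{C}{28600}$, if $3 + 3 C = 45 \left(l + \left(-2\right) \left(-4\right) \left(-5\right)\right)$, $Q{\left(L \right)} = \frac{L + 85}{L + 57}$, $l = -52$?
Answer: $\frac{34983664559}{1744600} \approx 20053.0$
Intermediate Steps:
$Q{\left(L \right)} = \frac{85 + L}{57 + L}$
$C = -1381$ ($C = -1 + \frac{45 \left(-52 + \left(-2\right) \left(-4\right) \left(-5\right)\right)}{3} = -1 + \frac{45 \left(-52 + 8 \left(-5\right)\right)}{3} = -1 + \frac{45 \left(-52 - 40\right)}{3} = -1 + \frac{45 \left(-92\right)}{3} = -1 + \frac{1}{3} \left(-4140\right) = -1 - 1380 = -1381$)
$\frac{22652}{Q{\left(159 \right)}} + \frac{C}{28600} = \frac{22652}{\frac{1}{57 + 159} \left(85 + 159\right)} - \frac{1381}{28600} = \frac{22652}{\frac{1}{216} \cdot 244} - \frac{1381}{28600} = \frac{22652}{\frac{61}{54}} - \frac{1381}{28600} = 22652 \cdot \frac{54}{61} - \frac{1381}{28600} = \frac{1223208}{61} - \frac{1381}{28600} = \frac{34983664559}{1744600}$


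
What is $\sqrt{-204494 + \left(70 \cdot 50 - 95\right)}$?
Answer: $i \sqrt{201089} \approx 448.43 i$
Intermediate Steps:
$\sqrt{-204494 + \left(70 \cdot 50 - 95\right)} = \sqrt{-204494 + \left(3500 - 95\right)} = \sqrt{-204494 + 3405} = \sqrt{-201089} = i \sqrt{201089}$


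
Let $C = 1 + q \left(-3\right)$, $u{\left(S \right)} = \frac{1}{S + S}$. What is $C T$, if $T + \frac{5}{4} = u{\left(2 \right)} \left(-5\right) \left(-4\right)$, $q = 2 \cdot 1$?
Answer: $- \frac{75}{4} \approx -18.75$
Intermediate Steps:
$u{\left(S \right)} = \frac{1}{2 S}$
$q = 2$
$C = -5$ ($C = 1 + 2 \left(-3\right) = 1 - 6 = -5$)
$T = \frac{15}{4}$ ($T = - \frac{5}{4} + \frac{1}{2 \cdot 2} \left(-5\right) \left(-4\right) = - \frac{5}{4} + \frac{1}{2} \cdot \frac{1}{2} \left(-5\right) \left(-4\right) = - \frac{5}{4} + \frac{1}{4} \left(-5\right) \left(-4\right) = - \frac{5}{4} - -5 = - \frac{5}{4} + 5 = \frac{15}{4} \approx 3.75$)
$C T = \left(-5\right) \frac{15}{4} = - \frac{75}{4}$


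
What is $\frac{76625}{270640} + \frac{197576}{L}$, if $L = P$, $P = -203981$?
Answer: $- \frac{7568384903}{11041083568} \approx -0.68547$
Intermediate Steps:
$L = -203981$
$\frac{76625}{270640} + \frac{197576}{L} = \frac{76625}{270640} + \frac{197576}{-203981} = 76625 \cdot \frac{1}{270640} + 197576 \left(- \frac{1}{203981}\right) = \frac{15325}{54128} - \frac{197576}{203981} = - \frac{7568384903}{11041083568}$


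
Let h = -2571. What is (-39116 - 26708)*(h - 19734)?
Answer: 1468204320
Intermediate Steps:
(-39116 - 26708)*(h - 19734) = (-39116 - 26708)*(-2571 - 19734) = -65824*(-22305) = 1468204320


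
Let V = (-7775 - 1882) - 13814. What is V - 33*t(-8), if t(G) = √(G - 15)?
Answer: -23471 - 33*I*√23 ≈ -23471.0 - 158.26*I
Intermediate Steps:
t(G) = √(-15 + G)
V = -23471 (V = -9657 - 13814 = -23471)
V - 33*t(-8) = -23471 - 33*√(-15 - 8) = -23471 - 33*√(-23) = -23471 - 33*I*√23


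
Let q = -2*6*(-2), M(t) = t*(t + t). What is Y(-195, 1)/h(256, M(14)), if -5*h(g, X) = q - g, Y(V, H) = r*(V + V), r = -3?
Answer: 2925/116 ≈ 25.216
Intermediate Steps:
M(t) = 2*t² (M(t) = t*(2*t) = 2*t²)
q = 24 (q = -12*(-2) = 24)
Y(V, H) = -6*V (Y(V, H) = -3*(V + V) = -6*V)
h(g, X) = -24/5 + g/5 (h(g, X) = -(24 - g)/5 = -24/5 + g/5)
Y(-195, 1)/h(256, M(14)) = (-6*(-195))/(-24/5 + (⅕)*256) = 1170/(-24/5 + 256/5) = 1170/(232/5) = 1170*(5/232) = 2925/116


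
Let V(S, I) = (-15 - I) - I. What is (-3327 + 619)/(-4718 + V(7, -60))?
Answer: 2708/4613 ≈ 0.58704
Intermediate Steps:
V(S, I) = -15 - 2*I
(-3327 + 619)/(-4718 + V(7, -60)) = (-3327 + 619)/(-4718 + (-15 - 2*(-60))) = -2708/(-4718 + (-15 + 120)) = -2708/(-4718 + 105) = -2708/(-4613) = -2708*(-1/4613) = 2708/4613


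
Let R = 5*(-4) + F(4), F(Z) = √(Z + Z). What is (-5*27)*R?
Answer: 2700 - 270*√2 ≈ 2318.2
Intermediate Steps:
F(Z) = √2*√Z (F(Z) = √(2*Z) = √2*√Z)
R = -20 + 2*√2 (R = 5*(-4) + √2*√4 = -20 + √2*2 = -20 + 2*√2 ≈ -17.172)
(-5*27)*R = (-5*27)*(-20 + 2*√2) = -135*(-20 + 2*√2) = 2700 - 270*√2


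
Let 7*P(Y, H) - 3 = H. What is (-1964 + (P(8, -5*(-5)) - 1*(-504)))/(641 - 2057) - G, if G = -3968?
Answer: 702518/177 ≈ 3969.0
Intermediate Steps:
P(Y, H) = 3/7 + H/7
(-1964 + (P(8, -5*(-5)) - 1*(-504)))/(641 - 2057) - G = (-1964 + ((3/7 + (-5*(-5))/7) - 1*(-504)))/(641 - 2057) - 1*(-3968) = (-1964 + ((3/7 + (⅐)*25) + 504))/(-1416) + 3968 = (-1964 + ((3/7 + 25/7) + 504))*(-1/1416) + 3968 = (-1964 + (4 + 504))*(-1/1416) + 3968 = (-1964 + 508)*(-1/1416) + 3968 = -1456*(-1/1416) + 3968 = 182/177 + 3968 = 702518/177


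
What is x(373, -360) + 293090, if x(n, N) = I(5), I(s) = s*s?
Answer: 293115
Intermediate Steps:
I(s) = s**2
x(n, N) = 25 (x(n, N) = 5**2 = 25)
x(373, -360) + 293090 = 25 + 293090 = 293115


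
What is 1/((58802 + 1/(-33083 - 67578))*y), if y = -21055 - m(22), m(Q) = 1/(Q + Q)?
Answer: -4429084/5483549007724941 ≈ -8.0770e-10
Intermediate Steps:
m(Q) = 1/(2*Q)
y = -926421/44 (y = -21055 - 1/(2*22) = -21055 - 1*1/44 = -21055 - 1/44 = -926421/44 ≈ -21055.)
1/((58802 + 1/(-33083 - 67578))*y) = 1/((58802 + 1/(-33083 - 67578))*(-926421/44)) = -44/926421/(58802 + 1/(-100661)) = -44/926421/(58802 - 1/100661) = -44/926421/(5919068121/100661) = (100661/5919068121)*(-44/926421) = -4429084/5483549007724941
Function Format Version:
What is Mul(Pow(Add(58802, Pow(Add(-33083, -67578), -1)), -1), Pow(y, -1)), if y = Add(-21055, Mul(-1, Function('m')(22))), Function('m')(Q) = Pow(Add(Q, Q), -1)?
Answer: Rational(-4429084, 5483549007724941) ≈ -8.0770e-10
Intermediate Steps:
Function('m')(Q) = Mul(Rational(1, 2), Pow(Q, -1)) (Function('m')(Q) = Pow(Mul(2, Q), -1) = Mul(Rational(1, 2), Pow(Q, -1)))
y = Rational(-926421, 44) (y = Add(-21055, Mul(-1, Mul(Rational(1, 2), Pow(22, -1)))) = Add(-21055, Mul(-1, Mul(Rational(1, 2), Rational(1, 22)))) = Add(-21055, Mul(-1, Rational(1, 44))) = Add(-21055, Rational(-1, 44)) = Rational(-926421, 44) ≈ -21055.)
Mul(Pow(Add(58802, Pow(Add(-33083, -67578), -1)), -1), Pow(y, -1)) = Mul(Pow(Add(58802, Pow(Add(-33083, -67578), -1)), -1), Pow(Rational(-926421, 44), -1)) = Mul(Pow(Add(58802, Pow(-100661, -1)), -1), Rational(-44, 926421)) = Mul(Pow(Add(58802, Rational(-1, 100661)), -1), Rational(-44, 926421)) = Mul(Pow(Rational(5919068121, 100661), -1), Rational(-44, 926421)) = Mul(Rational(100661, 5919068121), Rational(-44, 926421)) = Rational(-4429084, 5483549007724941)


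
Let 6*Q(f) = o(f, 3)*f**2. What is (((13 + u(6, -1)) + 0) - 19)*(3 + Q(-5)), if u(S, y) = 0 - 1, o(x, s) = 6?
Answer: -196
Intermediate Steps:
u(S, y) = -1
Q(f) = f**2 (Q(f) = (6*f**2)/6 = f**2)
(((13 + u(6, -1)) + 0) - 19)*(3 + Q(-5)) = (((13 - 1) + 0) - 19)*(3 + (-5)**2) = ((12 + 0) - 19)*(3 + 25) = (12 - 19)*28 = -7*28 = -196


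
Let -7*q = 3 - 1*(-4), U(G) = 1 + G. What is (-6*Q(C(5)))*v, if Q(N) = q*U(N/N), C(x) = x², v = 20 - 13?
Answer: 84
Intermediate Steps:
v = 7
q = -1 (q = -(3 - 1*(-4))/7 = -(3 + 4)/7 = -⅐*7 = -1)
Q(N) = -2 (Q(N) = -(1 + N/N) = -(1 + 1) = -1*2 = -2)
(-6*Q(C(5)))*v = -6*(-2)*7 = 12*7 = 84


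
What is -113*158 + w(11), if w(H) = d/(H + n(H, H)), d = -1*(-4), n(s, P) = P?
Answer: -196392/11 ≈ -17854.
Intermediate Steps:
d = 4
w(H) = 2/H (w(H) = 4/(H + H) = 4/((2*H)) = 4*(1/(2*H)) = 2/H)
-113*158 + w(11) = -113*158 + 2/11 = -17854 + 2*(1/11) = -17854 + 2/11 = -196392/11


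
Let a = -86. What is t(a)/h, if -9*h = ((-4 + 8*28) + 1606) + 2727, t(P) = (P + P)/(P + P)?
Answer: -9/4553 ≈ -0.0019767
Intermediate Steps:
t(P) = 1 (t(P) = (2*P)/((2*P)) = (2*P)*(1/(2*P)) = 1)
h = -4553/9 (h = -(((-4 + 8*28) + 1606) + 2727)/9 = -(((-4 + 224) + 1606) + 2727)/9 = -((220 + 1606) + 2727)/9 = -(1826 + 2727)/9 = -⅑*4553 = -4553/9 ≈ -505.89)
t(a)/h = 1/(-4553/9) = 1*(-9/4553) = -9/4553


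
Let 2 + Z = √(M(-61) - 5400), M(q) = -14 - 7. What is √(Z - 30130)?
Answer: √(-30132 + I*√5421) ≈ 0.212 + 173.59*I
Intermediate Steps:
M(q) = -21
Z = -2 + I*√5421 (Z = -2 + √(-21 - 5400) = -2 + √(-5421) = -2 + I*√5421 ≈ -2.0 + 73.627*I)
√(Z - 30130) = √((-2 + I*√5421) - 30130) = √(-30132 + I*√5421)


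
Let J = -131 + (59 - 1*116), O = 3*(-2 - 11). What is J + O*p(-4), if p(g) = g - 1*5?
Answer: 163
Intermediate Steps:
p(g) = -5 + g (p(g) = g - 5 = -5 + g)
O = -39 (O = 3*(-13) = -39)
J = -188 (J = -131 + (59 - 116) = -131 - 57 = -188)
J + O*p(-4) = -188 - 39*(-5 - 4) = -188 - 39*(-9) = -188 + 351 = 163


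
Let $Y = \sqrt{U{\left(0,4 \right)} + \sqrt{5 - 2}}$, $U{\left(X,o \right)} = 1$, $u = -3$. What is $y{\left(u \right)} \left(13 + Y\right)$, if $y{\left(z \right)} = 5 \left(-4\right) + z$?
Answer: $-299 - 23 \sqrt{1 + \sqrt{3}} \approx -337.02$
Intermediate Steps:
$y{\left(z \right)} = -20 + z$
$Y = \sqrt{1 + \sqrt{3}}$ ($Y = \sqrt{1 + \sqrt{5 - 2}} = \sqrt{1 + \sqrt{3}} \approx 1.6529$)
$y{\left(u \right)} \left(13 + Y\right) = \left(-20 - 3\right) \left(13 + \sqrt{1 + \sqrt{3}}\right) = - 23 \left(13 + \sqrt{1 + \sqrt{3}}\right) = -299 - 23 \sqrt{1 + \sqrt{3}}$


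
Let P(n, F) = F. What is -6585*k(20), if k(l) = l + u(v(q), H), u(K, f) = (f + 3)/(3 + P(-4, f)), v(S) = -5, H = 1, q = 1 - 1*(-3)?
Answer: -138285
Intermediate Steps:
q = 4 (q = 1 + 3 = 4)
u(K, f) = 1 (u(K, f) = (f + 3)/(3 + f) = (3 + f)/(3 + f) = 1)
k(l) = 1 + l (k(l) = l + 1 = 1 + l)
-6585*k(20) = -6585*(1 + 20) = -6585*21 = -138285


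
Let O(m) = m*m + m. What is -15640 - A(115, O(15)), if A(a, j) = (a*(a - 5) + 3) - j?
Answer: -28053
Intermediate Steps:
O(m) = m + m² (O(m) = m² + m = m + m²)
A(a, j) = 3 - j + a*(-5 + a) (A(a, j) = (a*(-5 + a) + 3) - j = (3 + a*(-5 + a)) - j = 3 - j + a*(-5 + a))
-15640 - A(115, O(15)) = -15640 - (3 + 115² - 15*(1 + 15) - 5*115) = -15640 - (3 + 13225 - 15*16 - 575) = -15640 - (3 + 13225 - 1*240 - 575) = -15640 - (3 + 13225 - 240 - 575) = -15640 - 1*12413 = -15640 - 12413 = -28053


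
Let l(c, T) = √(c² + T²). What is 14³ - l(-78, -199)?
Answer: 2744 - √45685 ≈ 2530.3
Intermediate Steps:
l(c, T) = √(T² + c²)
14³ - l(-78, -199) = 14³ - √((-199)² + (-78)²) = 2744 - √(39601 + 6084) = 2744 - √45685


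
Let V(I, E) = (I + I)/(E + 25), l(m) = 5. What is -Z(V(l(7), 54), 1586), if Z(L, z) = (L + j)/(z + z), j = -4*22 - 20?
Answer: 4261/125294 ≈ 0.034008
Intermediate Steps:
j = -108 (j = -88 - 20 = -108)
V(I, E) = 2*I/(25 + E) (V(I, E) = (2*I)/(25 + E) = 2*I/(25 + E))
Z(L, z) = (-108 + L)/(2*z) (Z(L, z) = (L - 108)/(z + z) = (-108 + L)/((2*z)) = (-108 + L)*(1/(2*z)) = (-108 + L)/(2*z))
-Z(V(l(7), 54), 1586) = -(-108 + 2*5/(25 + 54))/(2*1586) = -(-108 + 2*5/79)/(2*1586) = -(-108 + 2*5*(1/79))/(2*1586) = -(-108 + 10/79)/(2*1586) = -(-8522)/(2*1586*79) = -1*(-4261/125294) = 4261/125294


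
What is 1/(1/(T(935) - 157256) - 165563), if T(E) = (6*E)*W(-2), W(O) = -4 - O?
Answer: -168476/27893391989 ≈ -6.0400e-6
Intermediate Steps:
T(E) = -12*E (T(E) = (6*E)*(-4 - 1*(-2)) = (6*E)*(-4 + 2) = (6*E)*(-2) = -12*E)
1/(1/(T(935) - 157256) - 165563) = 1/(1/(-12*935 - 157256) - 165563) = 1/(1/(-11220 - 157256) - 165563) = 1/(1/(-168476) - 165563) = 1/(-1/168476 - 165563) = 1/(-27893391989/168476) = -168476/27893391989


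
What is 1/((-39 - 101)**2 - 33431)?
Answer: -1/13831 ≈ -7.2301e-5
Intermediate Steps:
1/((-39 - 101)**2 - 33431) = 1/((-140)**2 - 33431) = 1/(19600 - 33431) = 1/(-13831) = -1/13831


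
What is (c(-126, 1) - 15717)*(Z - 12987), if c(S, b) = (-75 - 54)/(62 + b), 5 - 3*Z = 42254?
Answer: 8935807000/21 ≈ 4.2551e+8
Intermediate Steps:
Z = -14083 (Z = 5/3 - ⅓*42254 = 5/3 - 42254/3 = -14083)
c(S, b) = -129/(62 + b)
(c(-126, 1) - 15717)*(Z - 12987) = (-129/(62 + 1) - 15717)*(-14083 - 12987) = (-129/63 - 15717)*(-27070) = (-129*1/63 - 15717)*(-27070) = (-43/21 - 15717)*(-27070) = -330100/21*(-27070) = 8935807000/21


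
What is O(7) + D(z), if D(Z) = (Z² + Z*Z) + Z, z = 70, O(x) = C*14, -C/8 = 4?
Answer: 9422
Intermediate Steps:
C = -32 (C = -8*4 = -32)
O(x) = -448 (O(x) = -32*14 = -448)
D(Z) = Z + 2*Z² (D(Z) = (Z² + Z²) + Z = 2*Z² + Z = Z + 2*Z²)
O(7) + D(z) = -448 + 70*(1 + 2*70) = -448 + 70*(1 + 140) = -448 + 70*141 = -448 + 9870 = 9422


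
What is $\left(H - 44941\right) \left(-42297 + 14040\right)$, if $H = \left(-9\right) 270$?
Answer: $1338562347$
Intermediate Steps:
$H = -2430$
$\left(H - 44941\right) \left(-42297 + 14040\right) = \left(-2430 - 44941\right) \left(-42297 + 14040\right) = \left(-47371\right) \left(-28257\right) = 1338562347$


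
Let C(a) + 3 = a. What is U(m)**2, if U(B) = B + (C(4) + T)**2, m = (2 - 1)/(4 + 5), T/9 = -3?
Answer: 37027225/81 ≈ 4.5713e+5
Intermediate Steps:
T = -27 (T = 9*(-3) = -27)
C(a) = -3 + a
m = 1/9 ≈ 0.11111
U(B) = 676 + B (U(B) = B + ((-3 + 4) - 27)**2 = B + (1 - 27)**2 = B + (-26)**2 = B + 676 = 676 + B)
U(m)**2 = (676 + 1/9)**2 = (6085/9)**2 = 37027225/81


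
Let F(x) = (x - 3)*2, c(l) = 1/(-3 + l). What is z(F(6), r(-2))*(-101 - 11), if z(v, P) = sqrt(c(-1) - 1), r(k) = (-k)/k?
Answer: -56*I*sqrt(5) ≈ -125.22*I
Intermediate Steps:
r(k) = -1
F(x) = -6 + 2*x (F(x) = (-3 + x)*2 = -6 + 2*x)
z(v, P) = I*sqrt(5)/2 (z(v, P) = sqrt(1/(-3 - 1) - 1) = sqrt(1/(-4) - 1) = sqrt(-1/4 - 1) = sqrt(-5/4) = I*sqrt(5)/2)
z(F(6), r(-2))*(-101 - 11) = (I*sqrt(5)/2)*(-101 - 11) = (I*sqrt(5)/2)*(-112) = -56*I*sqrt(5)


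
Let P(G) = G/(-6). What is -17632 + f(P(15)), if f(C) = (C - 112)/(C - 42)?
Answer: -1569019/89 ≈ -17629.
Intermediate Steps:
P(G) = -G/6 (P(G) = G*(-1/6) = -G/6)
f(C) = (-112 + C)/(-42 + C)
-17632 + f(P(15)) = -17632 + (-112 - 1/6*15)/(-42 - 1/6*15) = -17632 + (-112 - 5/2)/(-42 - 5/2) = -17632 - 229/2/(-89/2) = -17632 - 2/89*(-229/2) = -17632 + 229/89 = -1569019/89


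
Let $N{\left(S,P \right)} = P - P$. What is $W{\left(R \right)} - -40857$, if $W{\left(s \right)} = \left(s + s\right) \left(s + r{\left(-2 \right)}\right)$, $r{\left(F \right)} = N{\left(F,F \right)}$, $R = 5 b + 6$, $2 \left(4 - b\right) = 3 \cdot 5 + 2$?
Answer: $\frac{82803}{2} \approx 41402.0$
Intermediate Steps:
$b = - \frac{9}{2}$ ($b = 4 - \frac{3 \cdot 5 + 2}{2} = 4 - \frac{15 + 2}{2} = 4 - \frac{17}{2} = - \frac{9}{2} \approx -4.5$)
$N{\left(S,P \right)} = 0$
$R = - \frac{33}{2}$ ($R = 5 \left(- \frac{9}{2}\right) + 6 = - \frac{45}{2} + 6 = - \frac{33}{2} \approx -16.5$)
$r{\left(F \right)} = 0$
$W{\left(s \right)} = 2 s^{2}$ ($W{\left(s \right)} = \left(s + s\right) \left(s + 0\right) = 2 s s = 2 s^{2}$)
$W{\left(R \right)} - -40857 = 2 \left(- \frac{33}{2}\right)^{2} - -40857 = 2 \cdot \frac{1089}{4} + 40857 = \frac{1089}{2} + 40857 = \frac{82803}{2}$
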